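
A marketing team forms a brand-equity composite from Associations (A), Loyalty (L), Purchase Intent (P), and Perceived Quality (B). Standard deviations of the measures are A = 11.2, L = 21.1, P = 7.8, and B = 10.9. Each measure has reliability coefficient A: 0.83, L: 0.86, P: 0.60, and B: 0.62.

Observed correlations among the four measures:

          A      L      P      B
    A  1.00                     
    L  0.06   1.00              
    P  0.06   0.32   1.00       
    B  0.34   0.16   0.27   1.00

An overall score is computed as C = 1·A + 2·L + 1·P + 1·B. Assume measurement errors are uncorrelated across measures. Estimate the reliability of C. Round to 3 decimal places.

Var(C) = 11.2² + 2²·21.1² + 7.8² + 10.9² + 2·[2·11.2·21.1·0.06 + 11.2·7.8·0.06 + 11.2·10.9·0.34 + 2·21.1·7.8·0.32 + 2·21.1·10.9·0.16 + 7.8·10.9·0.27] = 2085.93 + 553.981 = 2639.91.
Under uncorrelated errors the observed covariances equal the true-score covariances, so only the own-variance terms attenuate.
True-score variance = [11.2²·0.83 + 2²·21.1²·0.86 + 7.8²·0.60 + 10.9²·0.62] + 553.981 = 1745.8 + 553.981 = 2299.79.
Reliability = 2299.79 / 2639.91 = 0.871.

0.871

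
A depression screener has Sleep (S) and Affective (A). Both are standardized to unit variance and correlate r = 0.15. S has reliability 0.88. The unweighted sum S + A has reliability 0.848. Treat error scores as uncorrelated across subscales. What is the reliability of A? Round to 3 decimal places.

Var(S+A) = 2 + 2·0.15 = 2.300.
True-score variance = ρ_S + ρ_A + 2·0.15, so 0.848 = (0.88 + ρ_A + 0.30) / 2.300.
ρ_A = 0.848·2.300 − 0.88 − 0.30 = 0.770.

0.770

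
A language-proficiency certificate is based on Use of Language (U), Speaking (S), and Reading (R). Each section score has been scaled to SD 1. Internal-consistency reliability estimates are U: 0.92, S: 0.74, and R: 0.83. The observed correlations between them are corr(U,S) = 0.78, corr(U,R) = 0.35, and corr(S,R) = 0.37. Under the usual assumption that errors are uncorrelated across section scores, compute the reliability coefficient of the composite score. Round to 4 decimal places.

0.9150

Var(U+S+R) = 3 + 2·[0.78 + 0.35 + 0.37] = 3 + 3 = 6.
Under uncorrelated errors the observed covariances equal the true-score covariances, so only the own-variance terms attenuate.
True-score variance = [0.92 + 0.74 + 0.83] + 3 = 2.49 + 3 = 5.49.
Reliability = 5.49 / 6 = 0.9150.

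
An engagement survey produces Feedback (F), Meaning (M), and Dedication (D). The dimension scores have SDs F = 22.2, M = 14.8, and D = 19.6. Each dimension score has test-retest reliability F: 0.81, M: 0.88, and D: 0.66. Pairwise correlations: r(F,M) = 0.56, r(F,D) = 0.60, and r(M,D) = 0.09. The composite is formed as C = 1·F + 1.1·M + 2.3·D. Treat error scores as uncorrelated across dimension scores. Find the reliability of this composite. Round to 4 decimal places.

0.8197

Var(C) = 22.2² + 1.1²·14.8² + 2.3²·19.6² + 2·[1.1·22.2·14.8·0.56 + 2.3·22.2·19.6·0.60 + 2.53·14.8·19.6·0.09] = 2790.08 + 1737.82 = 4527.9.
Under uncorrelated errors the observed covariances equal the true-score covariances, so only the own-variance terms attenuate.
True-score variance = [22.2²·0.81 + 1.1²·14.8²·0.88 + 2.3²·19.6²·0.66] + 1737.82 = 1973.69 + 1737.82 = 3711.51.
Reliability = 3711.51 / 4527.9 = 0.8197.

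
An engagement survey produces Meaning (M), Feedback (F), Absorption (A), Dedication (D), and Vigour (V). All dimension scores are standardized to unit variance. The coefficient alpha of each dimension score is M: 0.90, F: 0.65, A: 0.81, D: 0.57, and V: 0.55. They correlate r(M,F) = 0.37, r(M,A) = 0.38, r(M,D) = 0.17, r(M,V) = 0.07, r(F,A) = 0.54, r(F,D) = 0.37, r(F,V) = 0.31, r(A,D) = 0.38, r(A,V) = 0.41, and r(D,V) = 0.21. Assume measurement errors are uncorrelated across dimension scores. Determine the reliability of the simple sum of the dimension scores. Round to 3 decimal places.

Var(M+F+A+D+V) = 5 + 2·[0.37 + 0.38 + 0.17 + 0.07 + 0.54 + 0.37 + 0.31 + 0.38 + 0.41 + 0.21] = 5 + 6.42 = 11.42.
With uncorrelated errors the cross-covariances are all true-score covariance, so they carry over unchanged; only the diagonal terms shrink to ρᵢσᵢ².
True-score variance = [0.90 + 0.65 + 0.81 + 0.57 + 0.55] + 6.42 = 3.48 + 6.42 = 9.9.
Reliability = 9.9 / 11.42 = 0.867.

0.867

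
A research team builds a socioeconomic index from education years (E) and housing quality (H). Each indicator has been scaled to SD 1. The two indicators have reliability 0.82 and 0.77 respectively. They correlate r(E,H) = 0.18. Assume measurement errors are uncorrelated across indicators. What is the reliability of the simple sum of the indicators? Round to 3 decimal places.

0.826

Var(E+H) = 2 + 2·[0.18] = 2 + 0.36 = 2.36.
With uncorrelated errors the cross-covariances are all true-score covariance, so they carry over unchanged; only the diagonal terms shrink to ρᵢσᵢ².
True-score variance = [0.82 + 0.77] + 0.36 = 1.59 + 0.36 = 1.95.
Reliability = 1.95 / 2.36 = 0.826.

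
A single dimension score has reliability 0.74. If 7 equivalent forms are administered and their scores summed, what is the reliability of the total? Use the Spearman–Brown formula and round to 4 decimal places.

ρ_k = kρ / (1 + (k−1)ρ) = 7·0.74 / (1 + 6·0.74) = 5.180 / 5.440 = 0.9522.

0.9522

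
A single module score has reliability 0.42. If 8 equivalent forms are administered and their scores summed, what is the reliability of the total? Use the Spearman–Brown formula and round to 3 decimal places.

ρ_k = kρ / (1 + (k−1)ρ) = 8·0.42 / (1 + 7·0.42) = 3.360 / 3.940 = 0.853.

0.853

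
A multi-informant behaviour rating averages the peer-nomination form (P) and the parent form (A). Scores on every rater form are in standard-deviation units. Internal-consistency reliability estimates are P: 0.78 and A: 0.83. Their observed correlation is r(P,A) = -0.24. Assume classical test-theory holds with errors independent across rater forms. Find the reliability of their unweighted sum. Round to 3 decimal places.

0.743

Var(P+A) = 2 + 2·[(-0.24)] = 2 − 0.48 = 1.52.
With uncorrelated errors the cross-covariances are all true-score covariance, so they carry over unchanged; only the diagonal terms shrink to ρᵢσᵢ².
True-score variance = [0.78 + 0.83] − 0.48 = 1.61 − 0.48 = 1.13.
Reliability = 1.13 / 1.52 = 0.743.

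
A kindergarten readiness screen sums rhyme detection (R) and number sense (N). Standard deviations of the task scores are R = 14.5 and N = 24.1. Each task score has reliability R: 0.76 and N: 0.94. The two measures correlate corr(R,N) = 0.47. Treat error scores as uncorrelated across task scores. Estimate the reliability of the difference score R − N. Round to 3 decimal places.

0.816

Var(R−N) = 14.5² + 24.1² − 2·14.5·24.1·0.47 = 791.06 − 328.483 = 462.577.
Because errors are independent across components, Cov(Tᵢ,Tⱼ) = Cov(Xᵢ,Xⱼ); the off-diagonal part of the true-score variance is the same as above.
True-score variance = [14.5²·0.76 + 24.1²·0.94] − 328.483 = 705.751 − 328.483 = 377.268.
Reliability = 377.268 / 462.577 = 0.816.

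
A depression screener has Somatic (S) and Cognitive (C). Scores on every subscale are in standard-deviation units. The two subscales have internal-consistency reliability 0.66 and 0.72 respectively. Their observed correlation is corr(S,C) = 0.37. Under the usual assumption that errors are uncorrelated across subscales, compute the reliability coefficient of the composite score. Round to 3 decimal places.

Var(S+C) = 2 + 2·[0.37] = 2 + 0.74 = 2.74.
Because errors are independent across components, Cov(Tᵢ,Tⱼ) = Cov(Xᵢ,Xⱼ); the off-diagonal part of the true-score variance is the same as above.
True-score variance = [0.66 + 0.72] + 0.74 = 1.38 + 0.74 = 2.12.
Reliability = 2.12 / 2.74 = 0.774.

0.774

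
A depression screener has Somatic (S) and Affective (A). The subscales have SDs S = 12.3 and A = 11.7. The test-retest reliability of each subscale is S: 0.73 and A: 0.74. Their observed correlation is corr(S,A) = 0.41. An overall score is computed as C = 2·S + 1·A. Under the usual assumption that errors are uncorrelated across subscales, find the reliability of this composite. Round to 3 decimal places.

Var(C) = 2²·12.3² + 11.7² + 2·[2·12.3·11.7·0.41] = 742.05 + 236.012 = 978.062.
Under uncorrelated errors the observed covariances equal the true-score covariances, so only the own-variance terms attenuate.
True-score variance = [2²·12.3²·0.73 + 11.7²·0.74] + 236.012 = 543.065 + 236.012 = 779.078.
Reliability = 779.078 / 978.062 = 0.797.

0.797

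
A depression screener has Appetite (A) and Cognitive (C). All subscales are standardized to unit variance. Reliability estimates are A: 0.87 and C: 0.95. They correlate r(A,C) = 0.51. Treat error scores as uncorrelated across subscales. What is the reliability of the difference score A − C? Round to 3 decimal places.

Var(A−C) = 1 + 1 − 2·0.51 = 2 − 1.02 = 0.98.
Under uncorrelated errors the observed covariances equal the true-score covariances, so only the own-variance terms attenuate.
True-score variance = [0.87 + 0.95] − 1.02 = 1.82 − 1.02 = 0.8.
Reliability = 0.8 / 0.98 = 0.816.

0.816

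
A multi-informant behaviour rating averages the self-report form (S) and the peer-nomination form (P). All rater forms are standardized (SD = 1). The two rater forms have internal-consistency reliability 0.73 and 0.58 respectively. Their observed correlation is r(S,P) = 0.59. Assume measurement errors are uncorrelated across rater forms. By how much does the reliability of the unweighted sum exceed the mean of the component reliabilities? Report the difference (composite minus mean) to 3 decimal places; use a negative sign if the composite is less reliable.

Var(sum) = 2 + 1.18 = 3.18; true-score variance = 1.31 + 1.18 = 2.49; composite reliability = 0.7830.
Mean component reliability = 0.6550.
Difference = 0.7830 − 0.6550 = 0.128.

0.128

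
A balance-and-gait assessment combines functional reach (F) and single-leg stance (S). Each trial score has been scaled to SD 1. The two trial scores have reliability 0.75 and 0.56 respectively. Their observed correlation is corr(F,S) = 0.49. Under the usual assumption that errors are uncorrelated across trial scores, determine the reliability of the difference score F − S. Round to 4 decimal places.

Var(F−S) = 1 + 1 − 2·0.49 = 2 − 0.98 = 1.02.
Because errors are independent across components, Cov(Tᵢ,Tⱼ) = Cov(Xᵢ,Xⱼ); the off-diagonal part of the true-score variance is the same as above.
True-score variance = [0.75 + 0.56] − 0.98 = 1.31 − 0.98 = 0.33.
Reliability = 0.33 / 1.02 = 0.3235.

0.3235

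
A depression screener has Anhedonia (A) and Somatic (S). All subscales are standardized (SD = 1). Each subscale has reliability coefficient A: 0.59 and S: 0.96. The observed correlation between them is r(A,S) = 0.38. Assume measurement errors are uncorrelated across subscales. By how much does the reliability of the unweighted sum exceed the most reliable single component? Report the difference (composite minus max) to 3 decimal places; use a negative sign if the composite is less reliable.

Var(sum) = 2 + 0.76 = 2.76; true-score variance = 1.55 + 0.76 = 2.31; composite reliability = 0.8370.
Max component reliability = 0.9600.
Difference = 0.8370 − 0.9600 = -0.123.

-0.123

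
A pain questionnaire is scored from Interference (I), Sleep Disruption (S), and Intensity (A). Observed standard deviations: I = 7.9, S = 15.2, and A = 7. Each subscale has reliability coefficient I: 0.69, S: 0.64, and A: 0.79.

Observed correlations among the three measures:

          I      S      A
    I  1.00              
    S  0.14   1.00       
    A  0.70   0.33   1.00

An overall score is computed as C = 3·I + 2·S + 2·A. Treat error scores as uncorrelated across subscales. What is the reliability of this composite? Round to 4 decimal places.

0.7916

Var(C) = 3²·7.9² + 2²·15.2² + 2²·7² + 2·[6·7.9·15.2·0.14 + 6·7.9·7·0.70 + 4·15.2·7·0.33] = 1681.85 + 947.15 = 2629.
Under uncorrelated errors the observed covariances equal the true-score covariances, so only the own-variance terms attenuate.
True-score variance = [3²·7.9²·0.69 + 2²·15.2²·0.64 + 2²·7²·0.79] + 947.15 = 1133.87 + 947.15 = 2081.02.
Reliability = 2081.02 / 2629 = 0.7916.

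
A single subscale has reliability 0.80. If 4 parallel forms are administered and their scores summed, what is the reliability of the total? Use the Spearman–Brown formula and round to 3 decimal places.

ρ_k = kρ / (1 + (k−1)ρ) = 4·0.80 / (1 + 3·0.80) = 3.200 / 3.400 = 0.941.

0.941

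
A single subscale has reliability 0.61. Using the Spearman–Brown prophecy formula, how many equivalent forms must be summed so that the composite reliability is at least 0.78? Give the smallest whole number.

3

k ≥ ρ*(1−ρ₁)/(ρ₁(1−ρ*)) = 0.78·0.39 / (0.61·0.22) = 2.267.
Smallest integer k = 3.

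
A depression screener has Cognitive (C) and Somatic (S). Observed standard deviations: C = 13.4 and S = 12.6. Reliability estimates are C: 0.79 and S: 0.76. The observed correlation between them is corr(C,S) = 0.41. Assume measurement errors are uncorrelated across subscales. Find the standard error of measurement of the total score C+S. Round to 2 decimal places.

Var(total) = 338.32 + 138.449 = 476.769.
True-score variance = 262.51 + 138.449 = 400.959, so reliability = 0.8410.
Error variance = 476.769 − 400.959 = 75.81; SEM = √75.81 = 8.71.

8.71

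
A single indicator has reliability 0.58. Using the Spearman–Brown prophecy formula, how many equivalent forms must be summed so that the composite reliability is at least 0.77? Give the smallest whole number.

3

k ≥ ρ*(1−ρ₁)/(ρ₁(1−ρ*)) = 0.77·0.42 / (0.58·0.23) = 2.424.
Smallest integer k = 3.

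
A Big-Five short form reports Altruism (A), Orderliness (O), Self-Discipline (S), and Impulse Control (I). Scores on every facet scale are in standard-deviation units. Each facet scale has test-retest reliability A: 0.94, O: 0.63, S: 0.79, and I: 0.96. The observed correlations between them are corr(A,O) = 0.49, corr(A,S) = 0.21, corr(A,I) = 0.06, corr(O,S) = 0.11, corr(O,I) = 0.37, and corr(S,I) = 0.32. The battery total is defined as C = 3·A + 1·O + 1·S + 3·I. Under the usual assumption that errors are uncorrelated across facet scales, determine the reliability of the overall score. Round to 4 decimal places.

0.9501

Var(C) = 3² + 1 + 1 + 3² + 2·[3·0.49 + 3·0.21 + 9·0.06 + 0.11 + 3·0.37 + 3·0.32] = 20 + 9.64 = 29.64.
With uncorrelated errors the cross-covariances are all true-score covariance, so they carry over unchanged; only the diagonal terms shrink to ρᵢσᵢ².
True-score variance = [3²·0.94 + 0.63 + 0.79 + 3²·0.96] + 9.64 = 18.52 + 9.64 = 28.16.
Reliability = 28.16 / 29.64 = 0.9501.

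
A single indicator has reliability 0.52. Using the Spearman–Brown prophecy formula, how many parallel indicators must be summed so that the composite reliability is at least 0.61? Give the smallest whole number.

2

k ≥ ρ*(1−ρ₁)/(ρ₁(1−ρ*)) = 0.61·0.48 / (0.52·0.39) = 1.444.
Smallest integer k = 2.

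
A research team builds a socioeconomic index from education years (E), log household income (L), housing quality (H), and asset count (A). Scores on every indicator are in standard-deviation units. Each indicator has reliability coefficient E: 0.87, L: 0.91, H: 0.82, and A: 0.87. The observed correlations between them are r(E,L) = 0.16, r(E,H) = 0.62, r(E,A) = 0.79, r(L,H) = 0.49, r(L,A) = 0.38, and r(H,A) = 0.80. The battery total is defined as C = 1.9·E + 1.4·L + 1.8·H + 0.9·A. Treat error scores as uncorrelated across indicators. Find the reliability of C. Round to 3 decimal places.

Var(C) = 1.9² + 1.4² + 1.8² + 0.9² + 2·[2.66·0.16 + 3.42·0.62 + 1.71·0.79 + 2.52·0.49 + 1.26·0.38 + 1.62·0.80] = 9.62 + 13.813 = 23.433.
Under uncorrelated errors the observed covariances equal the true-score covariances, so only the own-variance terms attenuate.
True-score variance = [1.9²·0.87 + 1.4²·0.91 + 1.8²·0.82 + 0.9²·0.87] + 13.813 = 8.2858 + 13.813 = 22.0988.
Reliability = 22.0988 / 23.433 = 0.943.

0.943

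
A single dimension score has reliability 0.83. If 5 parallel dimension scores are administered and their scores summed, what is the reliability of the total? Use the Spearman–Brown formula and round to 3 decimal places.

0.961

ρ_k = kρ / (1 + (k−1)ρ) = 5·0.83 / (1 + 4·0.83) = 4.150 / 4.320 = 0.961.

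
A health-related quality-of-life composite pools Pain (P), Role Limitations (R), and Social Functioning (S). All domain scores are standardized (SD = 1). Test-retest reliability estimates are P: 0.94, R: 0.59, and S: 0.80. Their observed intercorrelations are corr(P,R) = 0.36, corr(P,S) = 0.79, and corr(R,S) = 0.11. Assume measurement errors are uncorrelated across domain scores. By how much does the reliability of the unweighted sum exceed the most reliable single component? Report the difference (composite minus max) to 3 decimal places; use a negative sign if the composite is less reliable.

-0.061

Var(sum) = 3 + 2.52 = 5.52; true-score variance = 2.33 + 2.52 = 4.85; composite reliability = 0.8786.
Max component reliability = 0.9400.
Difference = 0.8786 − 0.9400 = -0.061.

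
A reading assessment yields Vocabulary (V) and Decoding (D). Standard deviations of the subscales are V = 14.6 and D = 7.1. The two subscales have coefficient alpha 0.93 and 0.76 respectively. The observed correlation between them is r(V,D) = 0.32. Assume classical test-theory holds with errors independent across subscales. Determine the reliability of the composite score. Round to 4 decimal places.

Var(V+D) = 14.6² + 7.1² + 2·[14.6·7.1·0.32] = 263.57 + 66.3424 = 329.912.
Because errors are independent across components, Cov(Tᵢ,Tⱼ) = Cov(Xᵢ,Xⱼ); the off-diagonal part of the true-score variance is the same as above.
True-score variance = [14.6²·0.93 + 7.1²·0.76] + 66.3424 = 236.55 + 66.3424 = 302.893.
Reliability = 302.893 / 329.912 = 0.9181.

0.9181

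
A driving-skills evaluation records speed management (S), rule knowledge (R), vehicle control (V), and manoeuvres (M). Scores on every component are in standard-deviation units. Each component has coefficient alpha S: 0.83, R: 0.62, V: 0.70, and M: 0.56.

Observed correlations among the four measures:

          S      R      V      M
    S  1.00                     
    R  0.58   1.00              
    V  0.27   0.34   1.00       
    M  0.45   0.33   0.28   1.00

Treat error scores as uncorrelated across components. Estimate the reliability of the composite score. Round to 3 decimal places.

Var(S+R+V+M) = 4 + 2·[0.58 + 0.27 + 0.45 + 0.34 + 0.33 + 0.28] = 4 + 4.5 = 8.5.
With uncorrelated errors the cross-covariances are all true-score covariance, so they carry over unchanged; only the diagonal terms shrink to ρᵢσᵢ².
True-score variance = [0.83 + 0.62 + 0.70 + 0.56] + 4.5 = 2.71 + 4.5 = 7.21.
Reliability = 7.21 / 8.5 = 0.848.

0.848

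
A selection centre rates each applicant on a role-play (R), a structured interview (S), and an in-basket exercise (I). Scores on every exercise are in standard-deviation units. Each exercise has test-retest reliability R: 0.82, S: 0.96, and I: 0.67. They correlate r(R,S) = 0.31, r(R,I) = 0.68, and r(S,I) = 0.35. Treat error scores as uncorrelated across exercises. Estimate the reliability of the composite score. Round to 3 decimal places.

Var(R+S+I) = 3 + 2·[0.31 + 0.68 + 0.35] = 3 + 2.68 = 5.68.
With uncorrelated errors the cross-covariances are all true-score covariance, so they carry over unchanged; only the diagonal terms shrink to ρᵢσᵢ².
True-score variance = [0.82 + 0.96 + 0.67] + 2.68 = 2.45 + 2.68 = 5.13.
Reliability = 5.13 / 5.68 = 0.903.

0.903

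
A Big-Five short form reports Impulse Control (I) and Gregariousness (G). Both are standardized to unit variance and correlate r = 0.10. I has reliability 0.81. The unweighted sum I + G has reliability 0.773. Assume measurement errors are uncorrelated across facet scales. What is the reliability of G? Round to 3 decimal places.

0.691

Var(I+G) = 2 + 2·0.10 = 2.200.
True-score variance = ρ_I + ρ_G + 2·0.10, so 0.773 = (0.81 + ρ_G + 0.20) / 2.200.
ρ_G = 0.773·2.200 − 0.81 − 0.20 = 0.691.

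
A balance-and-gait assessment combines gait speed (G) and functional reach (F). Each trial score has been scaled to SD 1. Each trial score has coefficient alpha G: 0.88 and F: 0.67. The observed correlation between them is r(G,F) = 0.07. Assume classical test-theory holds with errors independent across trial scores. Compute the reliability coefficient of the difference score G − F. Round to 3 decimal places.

Var(G−F) = 1 + 1 − 2·0.07 = 2 − 0.14 = 1.86.
Because errors are independent across components, Cov(Tᵢ,Tⱼ) = Cov(Xᵢ,Xⱼ); the off-diagonal part of the true-score variance is the same as above.
True-score variance = [0.88 + 0.67] − 0.14 = 1.55 − 0.14 = 1.41.
Reliability = 1.41 / 1.86 = 0.758.

0.758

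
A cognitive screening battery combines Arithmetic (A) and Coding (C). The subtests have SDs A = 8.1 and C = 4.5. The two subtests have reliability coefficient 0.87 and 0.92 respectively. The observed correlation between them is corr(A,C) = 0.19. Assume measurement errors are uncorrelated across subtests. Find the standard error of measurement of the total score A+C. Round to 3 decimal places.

Var(total) = 85.86 + 13.851 = 99.711.
True-score variance = 75.7107 + 13.851 = 89.5617, so reliability = 0.8982.
Error variance = 99.711 − 89.5617 = 10.1493; SEM = √10.1493 = 3.186.

3.186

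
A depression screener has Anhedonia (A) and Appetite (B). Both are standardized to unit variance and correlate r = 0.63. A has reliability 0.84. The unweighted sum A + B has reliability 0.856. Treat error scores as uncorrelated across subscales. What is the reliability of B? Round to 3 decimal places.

0.691

Var(A+B) = 2 + 2·0.63 = 3.260.
True-score variance = ρ_A + ρ_B + 2·0.63, so 0.856 = (0.84 + ρ_B + 1.26) / 3.260.
ρ_B = 0.856·3.260 − 0.84 − 1.26 = 0.691.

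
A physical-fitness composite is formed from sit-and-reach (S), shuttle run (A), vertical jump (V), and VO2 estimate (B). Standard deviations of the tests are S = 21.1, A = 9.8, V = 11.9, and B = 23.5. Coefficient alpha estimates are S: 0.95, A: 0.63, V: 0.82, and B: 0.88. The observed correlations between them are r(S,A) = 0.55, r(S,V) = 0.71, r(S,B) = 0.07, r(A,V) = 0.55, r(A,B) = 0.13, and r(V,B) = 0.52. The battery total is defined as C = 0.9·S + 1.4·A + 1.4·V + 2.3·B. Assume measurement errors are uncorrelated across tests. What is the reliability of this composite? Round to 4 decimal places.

Var(C) = 0.9²·21.1² + 1.4²·9.8² + 1.4²·11.9² + 2.3²·23.5² + 2·[1.26·21.1·9.8·0.55 + 1.26·21.1·11.9·0.71 + 2.07·21.1·23.5·0.07 + 1.96·9.8·11.9·0.55 + 3.22·9.8·23.5·0.13 + 3.22·11.9·23.5·0.52] = 3747.82 + 2260.28 = 6008.09.
Because errors are independent across components, Cov(Tᵢ,Tⱼ) = Cov(Xᵢ,Xⱼ); the off-diagonal part of the true-score variance is the same as above.
True-score variance = [0.9²·21.1²·0.95 + 1.4²·9.8²·0.63 + 1.4²·11.9²·0.82 + 2.3²·23.5²·0.88] + 2260.28 = 3259.61 + 2260.28 = 5519.89.
Reliability = 5519.89 / 6008.09 = 0.9187.

0.9187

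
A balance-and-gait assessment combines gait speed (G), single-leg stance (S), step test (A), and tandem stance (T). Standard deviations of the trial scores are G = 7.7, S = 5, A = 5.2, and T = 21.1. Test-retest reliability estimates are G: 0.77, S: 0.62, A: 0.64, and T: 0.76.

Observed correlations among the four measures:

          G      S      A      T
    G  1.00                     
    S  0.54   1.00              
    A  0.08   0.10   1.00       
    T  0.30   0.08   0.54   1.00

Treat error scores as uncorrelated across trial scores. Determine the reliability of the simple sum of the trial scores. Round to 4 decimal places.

Var(G+S+A+T) = 7.7² + 5² + 5.2² + 21.1² + 2·[7.7·5·0.54 + 7.7·5.2·0.08 + 7.7·21.1·0.30 + 5·5.2·0.10 + 5·21.1·0.08 + 5.2·21.1·0.54] = 556.54 + 286.046 = 842.586.
Under uncorrelated errors the observed covariances equal the true-score covariances, so only the own-variance terms attenuate.
True-score variance = [7.7²·0.77 + 5²·0.62 + 5.2²·0.64 + 21.1²·0.76] + 286.046 = 416.819 + 286.046 = 702.865.
Reliability = 702.865 / 842.586 = 0.8342.

0.8342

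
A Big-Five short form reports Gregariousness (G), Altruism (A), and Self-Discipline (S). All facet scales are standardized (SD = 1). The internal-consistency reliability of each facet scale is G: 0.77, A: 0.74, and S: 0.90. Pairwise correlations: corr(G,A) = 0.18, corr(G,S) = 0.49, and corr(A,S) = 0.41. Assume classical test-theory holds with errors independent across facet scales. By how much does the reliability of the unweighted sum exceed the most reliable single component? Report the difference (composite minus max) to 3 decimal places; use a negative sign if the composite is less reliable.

Var(sum) = 3 + 2.16 = 5.16; true-score variance = 2.41 + 2.16 = 4.57; composite reliability = 0.8857.
Max component reliability = 0.9000.
Difference = 0.8857 − 0.9000 = -0.014.

-0.014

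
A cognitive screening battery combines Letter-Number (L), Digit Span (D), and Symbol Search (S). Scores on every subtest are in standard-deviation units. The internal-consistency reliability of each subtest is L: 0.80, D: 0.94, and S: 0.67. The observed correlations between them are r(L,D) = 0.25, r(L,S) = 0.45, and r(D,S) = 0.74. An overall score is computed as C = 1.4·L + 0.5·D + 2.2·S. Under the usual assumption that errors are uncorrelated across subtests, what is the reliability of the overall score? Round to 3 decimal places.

Var(C) = 1.4² + 0.5² + 2.2² + 2·[0.7·0.25 + 3.08·0.45 + 1.1·0.74] = 7.05 + 4.75 = 11.8.
With uncorrelated errors the cross-covariances are all true-score covariance, so they carry over unchanged; only the diagonal terms shrink to ρᵢσᵢ².
True-score variance = [1.4²·0.80 + 0.5²·0.94 + 2.2²·0.67] + 4.75 = 5.0458 + 4.75 = 9.7958.
Reliability = 9.7958 / 11.8 = 0.830.

0.830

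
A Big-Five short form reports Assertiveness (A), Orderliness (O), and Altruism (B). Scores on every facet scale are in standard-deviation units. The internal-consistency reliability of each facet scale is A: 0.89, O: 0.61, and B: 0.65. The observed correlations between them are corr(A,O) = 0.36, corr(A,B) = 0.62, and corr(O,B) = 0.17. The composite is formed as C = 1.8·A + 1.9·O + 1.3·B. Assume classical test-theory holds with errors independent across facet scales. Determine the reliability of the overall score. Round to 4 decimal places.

Var(C) = 1.8² + 1.9² + 1.3² + 2·[3.42·0.36 + 2.34·0.62 + 2.47·0.17] = 8.54 + 6.2038 = 14.7438.
With uncorrelated errors the cross-covariances are all true-score covariance, so they carry over unchanged; only the diagonal terms shrink to ρᵢσᵢ².
True-score variance = [1.8²·0.89 + 1.9²·0.61 + 1.3²·0.65] + 6.2038 = 6.1842 + 6.2038 = 12.388.
Reliability = 12.388 / 14.7438 = 0.8402.

0.8402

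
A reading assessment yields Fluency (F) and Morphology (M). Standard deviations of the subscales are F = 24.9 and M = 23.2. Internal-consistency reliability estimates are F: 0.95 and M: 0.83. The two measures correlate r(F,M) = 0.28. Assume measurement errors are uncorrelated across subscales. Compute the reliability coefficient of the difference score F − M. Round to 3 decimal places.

Var(F−M) = 24.9² + 23.2² − 2·24.9·23.2·0.28 = 1158.25 − 323.501 = 834.749.
Because errors are independent across components, Cov(Tᵢ,Tⱼ) = Cov(Xᵢ,Xⱼ); the off-diagonal part of the true-score variance is the same as above.
True-score variance = [24.9²·0.95 + 23.2²·0.83] − 323.501 = 1035.75 − 323.501 = 712.248.
Reliability = 712.248 / 834.749 = 0.853.

0.853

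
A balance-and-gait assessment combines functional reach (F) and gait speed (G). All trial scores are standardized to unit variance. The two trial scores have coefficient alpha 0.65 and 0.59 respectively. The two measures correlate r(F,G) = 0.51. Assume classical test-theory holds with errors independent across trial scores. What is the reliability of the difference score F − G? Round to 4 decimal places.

Var(F−G) = 1 + 1 − 2·0.51 = 2 − 1.02 = 0.98.
With uncorrelated errors the cross-covariances are all true-score covariance, so they carry over unchanged; only the diagonal terms shrink to ρᵢσᵢ².
True-score variance = [0.65 + 0.59] − 1.02 = 1.24 − 1.02 = 0.22.
Reliability = 0.22 / 0.98 = 0.2245.

0.2245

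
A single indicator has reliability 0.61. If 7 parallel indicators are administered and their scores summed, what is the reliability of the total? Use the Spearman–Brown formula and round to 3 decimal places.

ρ_k = kρ / (1 + (k−1)ρ) = 7·0.61 / (1 + 6·0.61) = 4.270 / 4.660 = 0.916.

0.916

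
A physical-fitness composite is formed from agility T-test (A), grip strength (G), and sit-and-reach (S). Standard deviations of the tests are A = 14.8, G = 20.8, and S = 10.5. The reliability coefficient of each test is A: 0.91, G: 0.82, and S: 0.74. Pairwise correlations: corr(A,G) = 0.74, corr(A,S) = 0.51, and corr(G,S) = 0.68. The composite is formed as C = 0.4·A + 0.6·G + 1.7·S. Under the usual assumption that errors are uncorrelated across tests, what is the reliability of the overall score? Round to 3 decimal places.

Var(C) = 0.4²·14.8² + 0.6²·20.8² + 1.7²·10.5² + 2·[0.24·14.8·20.8·0.74 + 0.68·14.8·10.5·0.51 + 1.02·20.8·10.5·0.68] = 509.419 + 520.095 = 1029.51.
With uncorrelated errors the cross-covariances are all true-score covariance, so they carry over unchanged; only the diagonal terms shrink to ρᵢσᵢ².
True-score variance = [0.4²·14.8²·0.91 + 0.6²·20.8²·0.82 + 1.7²·10.5²·0.74] + 520.095 = 395.388 + 520.095 = 915.483.
Reliability = 915.483 / 1029.51 = 0.889.

0.889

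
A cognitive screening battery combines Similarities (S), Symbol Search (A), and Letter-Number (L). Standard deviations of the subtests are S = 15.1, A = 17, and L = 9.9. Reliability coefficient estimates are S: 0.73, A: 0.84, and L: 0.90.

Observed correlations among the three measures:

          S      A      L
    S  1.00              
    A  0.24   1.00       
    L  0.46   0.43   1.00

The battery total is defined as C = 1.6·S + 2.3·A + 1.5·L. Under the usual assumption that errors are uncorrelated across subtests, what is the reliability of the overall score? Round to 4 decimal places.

0.8827

Var(C) = 1.6²·15.1² + 2.3²·17² + 1.5²·9.9² + 2·[3.68·15.1·17·0.24 + 2.4·15.1·9.9·0.46 + 3.45·17·9.9·0.43] = 2333.04 + 1282.85 = 3615.89.
With uncorrelated errors the cross-covariances are all true-score covariance, so they carry over unchanged; only the diagonal terms shrink to ρᵢσᵢ².
True-score variance = [1.6²·15.1²·0.73 + 2.3²·17²·0.84 + 1.5²·9.9²·0.90] + 1282.85 = 1908.78 + 1282.85 = 3191.63.
Reliability = 3191.63 / 3615.89 = 0.8827.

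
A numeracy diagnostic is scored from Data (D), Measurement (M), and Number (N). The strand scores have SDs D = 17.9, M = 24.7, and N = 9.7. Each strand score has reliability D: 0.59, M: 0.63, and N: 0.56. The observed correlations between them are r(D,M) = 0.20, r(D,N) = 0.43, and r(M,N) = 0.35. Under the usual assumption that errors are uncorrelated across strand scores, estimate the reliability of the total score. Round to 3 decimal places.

0.738

Var(D+M+N) = 17.9² + 24.7² + 9.7² + 2·[17.9·24.7·0.20 + 17.9·9.7·0.43 + 24.7·9.7·0.35] = 1024.59 + 493.887 = 1518.48.
Under uncorrelated errors the observed covariances equal the true-score covariances, so only the own-variance terms attenuate.
True-score variance = [17.9²·0.59 + 24.7²·0.63 + 9.7²·0.56] + 493.887 = 626.089 + 493.887 = 1119.98.
Reliability = 1119.98 / 1518.48 = 0.738.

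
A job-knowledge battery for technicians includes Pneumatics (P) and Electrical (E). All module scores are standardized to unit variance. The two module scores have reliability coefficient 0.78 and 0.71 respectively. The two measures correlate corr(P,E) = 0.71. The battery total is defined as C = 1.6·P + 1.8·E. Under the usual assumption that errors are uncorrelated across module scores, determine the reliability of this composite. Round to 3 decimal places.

Var(C) = 1.6² + 1.8² + 2·[2.88·0.71] = 5.8 + 4.0896 = 9.8896.
Because errors are independent across components, Cov(Tᵢ,Tⱼ) = Cov(Xᵢ,Xⱼ); the off-diagonal part of the true-score variance is the same as above.
True-score variance = [1.6²·0.78 + 1.8²·0.71] + 4.0896 = 4.2972 + 4.0896 = 8.3868.
Reliability = 8.3868 / 9.8896 = 0.848.

0.848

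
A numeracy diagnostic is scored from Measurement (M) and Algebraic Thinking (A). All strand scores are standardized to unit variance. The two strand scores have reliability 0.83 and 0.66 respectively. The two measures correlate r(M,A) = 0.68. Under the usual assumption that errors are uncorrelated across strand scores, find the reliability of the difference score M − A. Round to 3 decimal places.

0.203

Var(M−A) = 1 + 1 − 2·0.68 = 2 − 1.36 = 0.64.
Under uncorrelated errors the observed covariances equal the true-score covariances, so only the own-variance terms attenuate.
True-score variance = [0.83 + 0.66] − 1.36 = 1.49 − 1.36 = 0.13.
Reliability = 0.13 / 0.64 = 0.203.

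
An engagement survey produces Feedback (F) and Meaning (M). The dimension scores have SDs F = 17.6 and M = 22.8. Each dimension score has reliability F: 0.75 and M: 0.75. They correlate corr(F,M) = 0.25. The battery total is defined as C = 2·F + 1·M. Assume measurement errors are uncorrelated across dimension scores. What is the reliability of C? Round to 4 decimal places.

0.7964

Var(C) = 2²·17.6² + 22.8² + 2·[2·17.6·22.8·0.25] = 1758.88 + 401.28 = 2160.16.
With uncorrelated errors the cross-covariances are all true-score covariance, so they carry over unchanged; only the diagonal terms shrink to ρᵢσᵢ².
True-score variance = [2²·17.6²·0.75 + 22.8²·0.75] + 401.28 = 1319.16 + 401.28 = 1720.44.
Reliability = 1720.44 / 2160.16 = 0.7964.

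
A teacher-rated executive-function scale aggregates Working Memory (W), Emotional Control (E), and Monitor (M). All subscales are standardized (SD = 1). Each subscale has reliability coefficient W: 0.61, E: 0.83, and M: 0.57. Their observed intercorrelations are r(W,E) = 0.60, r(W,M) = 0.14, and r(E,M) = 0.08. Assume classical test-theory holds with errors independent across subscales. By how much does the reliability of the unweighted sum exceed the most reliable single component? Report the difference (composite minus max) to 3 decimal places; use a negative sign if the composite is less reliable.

Var(sum) = 3 + 1.64 = 4.64; true-score variance = 2.01 + 1.64 = 3.65; composite reliability = 0.7866.
Max component reliability = 0.8300.
Difference = 0.7866 − 0.8300 = -0.043.

-0.043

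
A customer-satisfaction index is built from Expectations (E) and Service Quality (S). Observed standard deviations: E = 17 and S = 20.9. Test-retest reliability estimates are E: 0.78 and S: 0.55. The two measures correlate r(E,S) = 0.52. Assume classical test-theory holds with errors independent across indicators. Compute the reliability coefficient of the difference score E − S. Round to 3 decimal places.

Var(E−S) = 17² + 20.9² − 2·17·20.9·0.52 = 725.81 − 369.512 = 356.298.
Under uncorrelated errors the observed covariances equal the true-score covariances, so only the own-variance terms attenuate.
True-score variance = [17²·0.78 + 20.9²·0.55] − 369.512 = 465.666 − 369.512 = 96.1535.
Reliability = 96.1535 / 356.298 = 0.270.

0.270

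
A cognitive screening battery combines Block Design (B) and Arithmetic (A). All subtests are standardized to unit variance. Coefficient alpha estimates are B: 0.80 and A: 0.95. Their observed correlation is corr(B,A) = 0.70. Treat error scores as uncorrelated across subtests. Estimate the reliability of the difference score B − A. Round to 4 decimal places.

Var(B−A) = 1 + 1 − 2·0.70 = 2 − 1.4 = 0.6.
With uncorrelated errors the cross-covariances are all true-score covariance, so they carry over unchanged; only the diagonal terms shrink to ρᵢσᵢ².
True-score variance = [0.80 + 0.95] − 1.4 = 1.75 − 1.4 = 0.35.
Reliability = 0.35 / 0.6 = 0.5833.

0.5833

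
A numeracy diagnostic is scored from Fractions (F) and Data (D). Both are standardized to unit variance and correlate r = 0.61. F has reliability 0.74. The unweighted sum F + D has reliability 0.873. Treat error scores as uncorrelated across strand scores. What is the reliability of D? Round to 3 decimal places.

0.851

Var(F+D) = 2 + 2·0.61 = 3.220.
True-score variance = ρ_F + ρ_D + 2·0.61, so 0.873 = (0.74 + ρ_D + 1.22) / 3.220.
ρ_D = 0.873·3.220 − 0.74 − 1.22 = 0.851.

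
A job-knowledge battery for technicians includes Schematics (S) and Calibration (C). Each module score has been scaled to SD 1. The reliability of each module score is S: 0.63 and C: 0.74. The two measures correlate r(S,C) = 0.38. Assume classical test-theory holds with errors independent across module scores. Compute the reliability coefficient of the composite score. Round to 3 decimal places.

0.772

Var(S+C) = 2 + 2·[0.38] = 2 + 0.76 = 2.76.
Under uncorrelated errors the observed covariances equal the true-score covariances, so only the own-variance terms attenuate.
True-score variance = [0.63 + 0.74] + 0.76 = 1.37 + 0.76 = 2.13.
Reliability = 2.13 / 2.76 = 0.772.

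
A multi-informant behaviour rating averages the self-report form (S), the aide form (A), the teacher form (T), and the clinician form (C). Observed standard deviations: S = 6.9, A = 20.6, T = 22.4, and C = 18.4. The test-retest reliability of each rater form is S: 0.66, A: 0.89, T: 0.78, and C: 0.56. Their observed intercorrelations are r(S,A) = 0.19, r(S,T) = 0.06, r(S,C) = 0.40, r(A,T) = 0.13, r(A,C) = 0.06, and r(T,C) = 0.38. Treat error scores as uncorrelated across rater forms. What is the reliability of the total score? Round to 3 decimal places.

Var(S+A+T+C) = 6.9² + 20.6² + 22.4² + 18.4² + 2·[6.9·20.6·0.19 + 6.9·22.4·0.06 + 6.9·18.4·0.40 + 20.6·22.4·0.13 + 20.6·18.4·0.06 + 22.4·18.4·0.38] = 1312.29 + 652.829 = 1965.12.
Under uncorrelated errors the observed covariances equal the true-score covariances, so only the own-variance terms attenuate.
True-score variance = [6.9²·0.66 + 20.6²·0.89 + 22.4²·0.78 + 18.4²·0.56] + 652.829 = 990.069 + 652.829 = 1642.9.
Reliability = 1642.9 / 1965.12 = 0.836.

0.836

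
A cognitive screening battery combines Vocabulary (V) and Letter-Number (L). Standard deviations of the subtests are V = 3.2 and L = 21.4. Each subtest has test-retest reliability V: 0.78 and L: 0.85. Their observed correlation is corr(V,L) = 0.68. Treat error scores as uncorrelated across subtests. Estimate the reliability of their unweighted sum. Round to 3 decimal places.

Var(V+L) = 3.2² + 21.4² + 2·[3.2·21.4·0.68] = 468.2 + 93.1328 = 561.333.
Under uncorrelated errors the observed covariances equal the true-score covariances, so only the own-variance terms attenuate.
True-score variance = [3.2²·0.78 + 21.4²·0.85] + 93.1328 = 397.253 + 93.1328 = 490.386.
Reliability = 490.386 / 561.333 = 0.874.

0.874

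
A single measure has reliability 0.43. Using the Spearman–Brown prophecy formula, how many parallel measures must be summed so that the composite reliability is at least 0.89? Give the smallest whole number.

k ≥ ρ*(1−ρ₁)/(ρ₁(1−ρ*)) = 0.89·0.57 / (0.43·0.11) = 10.725.
Smallest integer k = 11.

11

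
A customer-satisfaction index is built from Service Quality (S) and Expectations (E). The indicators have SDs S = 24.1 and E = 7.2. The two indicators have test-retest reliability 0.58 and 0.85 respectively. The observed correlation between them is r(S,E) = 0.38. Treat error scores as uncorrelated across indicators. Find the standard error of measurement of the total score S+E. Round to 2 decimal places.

Var(total) = 632.65 + 131.875 = 764.525.
True-score variance = 380.934 + 131.875 = 512.809, so reliability = 0.6708.
Error variance = 764.525 − 512.809 = 251.716; SEM = √251.716 = 15.87.

15.87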